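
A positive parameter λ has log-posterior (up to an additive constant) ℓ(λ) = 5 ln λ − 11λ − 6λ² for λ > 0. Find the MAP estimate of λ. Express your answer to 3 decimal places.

λ̂_MAP = 0.333

ℓ'(λ) = 5/λ − 11 − 12λ. Setting this to zero and multiplying by λ: 12λ² + 11λ − 5 = 0.
λ = (−11 + √(11² + 4·12·5)) / (2·12) = (−11 + √361) / 24 = (−11 + 19)/24 = 1/3.
ℓ''(λ) = −5/λ² − 12 < 0, confirming a maximum.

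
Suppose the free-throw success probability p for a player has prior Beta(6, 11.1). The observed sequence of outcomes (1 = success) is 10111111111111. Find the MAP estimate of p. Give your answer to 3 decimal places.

Prior: Beta(6, 11.1).
Data: 13 successes in 14 trials (from the sequence). The binomial likelihood contributes p^13(1−p)^1, so the posterior is Beta(6+13, 11.1+1) = Beta(19, 12.1).
For Beta(a, b) with a, b > 1 the mode is (a−1)/(a+b−2) = 18/29.1 ≈ 0.619.

p̂_MAP = 0.619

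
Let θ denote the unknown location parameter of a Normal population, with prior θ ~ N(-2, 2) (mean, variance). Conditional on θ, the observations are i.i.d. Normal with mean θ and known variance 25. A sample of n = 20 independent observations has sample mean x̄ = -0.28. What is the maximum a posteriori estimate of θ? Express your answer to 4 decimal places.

n = 20, x̄ = -0.28.
For a Normal prior and Normal likelihood with known variance, the posterior is Normal; its mode equals its mean, the precision-weighted average.
Prior precision 1/σ₀² = 1/2 = 0.5; data precision n/σ² = 20/25 = 0.8.
θ̂ = (0.5·(-2) + 0.8·(-0.28)) / (0.5 + 0.8) = (-1.224)/1.3 = -306/325 ≈ -0.9415.

θ̂_MAP = -0.9415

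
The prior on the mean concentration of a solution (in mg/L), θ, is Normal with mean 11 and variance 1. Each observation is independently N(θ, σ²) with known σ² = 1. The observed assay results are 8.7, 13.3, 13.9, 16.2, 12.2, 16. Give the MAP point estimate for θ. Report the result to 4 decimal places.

n = 6; x̄ = (8.7 + 13.3 + 13.9 + 16.2 + 12.2 + 16)/6 = 80.3/6 = 803/60 ≈ 13.3833.
For a Normal prior and Normal likelihood with known variance, the posterior is Normal; its mode equals its mean, the precision-weighted average.
Prior precision 1/σ₀² = 1/1 = 1; data precision n/σ² = 6/1 = 6.
θ̂ = (1·11 + 6·(803/60)) / (1 + 6) = 91.3/7 = 913/70 ≈ 13.0429.

θ̂_MAP = 13.0429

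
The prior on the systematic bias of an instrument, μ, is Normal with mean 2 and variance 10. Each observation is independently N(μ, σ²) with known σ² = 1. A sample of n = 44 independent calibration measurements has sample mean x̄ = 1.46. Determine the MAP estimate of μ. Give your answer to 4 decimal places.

n = 44, x̄ = 1.46.
For a Normal prior and Normal likelihood with known variance, the posterior is Normal; its mode equals its mean, the precision-weighted average.
Prior precision 1/σ₀² = 1/10 = 0.1; data precision n/σ² = 44/1 = 44.
μ̂ = (0.1·2 + 44·1.46) / (0.1 + 44) = 64.44/44.1 = 358/245 ≈ 1.4612.

μ̂_MAP = 1.4612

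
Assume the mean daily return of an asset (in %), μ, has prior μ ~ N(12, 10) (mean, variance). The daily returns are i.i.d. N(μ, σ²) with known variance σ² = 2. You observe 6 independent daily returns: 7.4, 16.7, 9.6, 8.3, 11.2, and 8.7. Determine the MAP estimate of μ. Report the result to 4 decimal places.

n = 6; x̄ = (7.4 + 16.7 + 9.6 + 8.3 + 11.2 + 8.7)/6 = 61.9/6 = 619/60 ≈ 10.3167.
For a Normal prior and Normal likelihood with known variance, the posterior is Normal; its mode equals its mean, the precision-weighted average.
Prior precision 1/σ₀² = 1/10 = 0.1; data precision n/σ² = 6/2 = 3.
μ̂ = (0.1·12 + 3·(619/60)) / (0.1 + 3) = 32.15/3.1 = 643/62 ≈ 10.3710.

μ̂_MAP = 10.3710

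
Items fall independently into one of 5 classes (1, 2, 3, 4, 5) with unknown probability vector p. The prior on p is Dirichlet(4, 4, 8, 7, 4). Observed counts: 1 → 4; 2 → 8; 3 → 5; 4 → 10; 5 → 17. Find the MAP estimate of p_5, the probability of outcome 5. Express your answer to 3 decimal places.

The posterior is Dirichlet(αᵢ + nᵢ) = Dirichlet(8, 12, 13, 17, 21).
For a Dirichlet(a₁,…,a_K) with all aᵢ > 1, the mode has j-th component (aⱼ − 1)/(Σaᵢ − K).
Here Σaᵢ = 71 and K = 5, so p_5 = (21 − 1)/(71 − 5) = 20/66 ≈ 0.303.

MAP estimate: 0.303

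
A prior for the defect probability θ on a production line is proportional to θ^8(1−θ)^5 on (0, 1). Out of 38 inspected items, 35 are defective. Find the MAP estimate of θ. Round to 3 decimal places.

The prior density ∝ θ^8(1−θ)^5 is the kernel of Beta(9, 6).
Data: 35 successes in 38 trials. The binomial likelihood contributes θ^35(1−θ)^3, so the posterior is Beta(9+35, 6+3) = Beta(44, 9).
For Beta(a, b) with a, b > 1 the mode is (a−1)/(a+b−2) = 43/51 ≈ 0.843.

θ̂_MAP = 0.843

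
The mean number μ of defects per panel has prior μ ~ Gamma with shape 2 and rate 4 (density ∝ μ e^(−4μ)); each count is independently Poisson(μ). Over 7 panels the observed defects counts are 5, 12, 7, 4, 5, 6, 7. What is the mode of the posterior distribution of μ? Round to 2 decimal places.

Σxᵢ = 5+12+7+4+5+6+7 = 46, with n = 7.
Posterior ∝ μe^(−4μ) · μ^46e^(−7μ) = μ^47e^(−11μ), i.e. Gamma(shape=48, rate=11).
The mode of a Gamma(a, b) with a ≥ 1 (shape–rate) is (a−1)/b = 47/11 ≈ 4.27.

μ̂_MAP = 4.27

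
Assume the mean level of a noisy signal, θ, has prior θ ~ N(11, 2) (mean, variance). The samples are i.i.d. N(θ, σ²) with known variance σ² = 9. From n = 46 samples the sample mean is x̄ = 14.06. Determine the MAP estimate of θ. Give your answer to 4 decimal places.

n = 46, x̄ = 14.06.
For a Normal prior and Normal likelihood with known variance, the posterior is Normal; its mode equals its mean, the precision-weighted average.
Prior precision 1/σ₀² = 1/2 = 0.5; data precision n/σ² = 46/9.
θ̂ = (0.5·11 + (46/9)·14.06) / (0.5 + 46/9) = (34813/450)/(101/18) = 34813/2525 ≈ 13.7873.

θ̂_MAP = 13.7873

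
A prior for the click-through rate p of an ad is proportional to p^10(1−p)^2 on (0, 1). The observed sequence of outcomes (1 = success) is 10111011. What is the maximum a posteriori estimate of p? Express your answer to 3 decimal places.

p̂_MAP = 0.800

The prior density ∝ p^10(1−p)^2 is the kernel of Beta(11, 3).
Data: 6 successes in 8 trials (from the sequence). The binomial likelihood contributes p^6(1−p)^2, so the posterior is Beta(11+6, 3+2) = Beta(17, 5).
For Beta(a, b) with a, b > 1 the mode is (a−1)/(a+b−2) = 16/20 ≈ 0.800.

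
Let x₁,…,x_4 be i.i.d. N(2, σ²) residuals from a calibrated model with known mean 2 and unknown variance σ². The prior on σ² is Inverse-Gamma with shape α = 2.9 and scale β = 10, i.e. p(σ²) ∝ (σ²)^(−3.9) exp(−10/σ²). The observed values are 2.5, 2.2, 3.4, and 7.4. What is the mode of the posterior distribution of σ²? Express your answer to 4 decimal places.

Sum of squared deviations about the known mean: SS = (2.5−2)² + (2.2−2)² + (3.4−2)² + (7.4−2)² = 31.41.
The Normal likelihood contributes (σ²)^(−n/2) exp(−SS/(2σ²)), so the posterior is Inverse-Gamma(α + n/2, β + SS/2) = Inverse-Gamma(4.9, 25.705).
The mode of Inverse-Gamma(a, b) is b/(a+1) = 25.705/5.9 ≈ 4.3568.

σ̂²_MAP = 4.3568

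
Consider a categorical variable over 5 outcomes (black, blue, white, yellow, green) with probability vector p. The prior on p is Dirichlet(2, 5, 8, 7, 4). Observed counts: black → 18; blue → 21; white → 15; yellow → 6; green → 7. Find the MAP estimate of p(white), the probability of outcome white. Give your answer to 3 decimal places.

The posterior is Dirichlet(αᵢ + nᵢ) = Dirichlet(20, 26, 23, 13, 11).
For a Dirichlet(a₁,…,a_K) with all aᵢ > 1, the mode has j-th component (aⱼ − 1)/(Σaᵢ − K).
Here Σaᵢ = 93 and K = 5, so p(white) = (23 − 1)/(93 − 5) = 22/88 ≈ 0.250.

MAP estimate of p(white) = 0.250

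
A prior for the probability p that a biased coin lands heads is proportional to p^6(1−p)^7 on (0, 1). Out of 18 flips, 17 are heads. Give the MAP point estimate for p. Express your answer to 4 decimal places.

The prior density ∝ p^6(1−p)^7 is the kernel of Beta(7, 8).
Data: 17 successes in 18 trials. The binomial likelihood contributes p^17(1−p)^1, so the posterior is Beta(7+17, 8+1) = Beta(24, 9).
For Beta(a, b) with a, b > 1 the mode is (a−1)/(a+b−2) = 23/31 ≈ 0.7419.

p̂_MAP = 0.7419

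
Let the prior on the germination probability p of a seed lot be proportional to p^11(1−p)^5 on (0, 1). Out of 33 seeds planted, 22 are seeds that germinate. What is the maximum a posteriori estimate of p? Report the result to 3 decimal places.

p̂_MAP = 0.673

The prior density ∝ p^11(1−p)^5 is the kernel of Beta(12, 6).
Data: 22 successes in 33 trials. The binomial likelihood contributes p^22(1−p)^11, so the posterior is Beta(12+22, 6+11) = Beta(34, 17).
For Beta(a, b) with a, b > 1 the mode is (a−1)/(a+b−2) = 33/49 ≈ 0.673.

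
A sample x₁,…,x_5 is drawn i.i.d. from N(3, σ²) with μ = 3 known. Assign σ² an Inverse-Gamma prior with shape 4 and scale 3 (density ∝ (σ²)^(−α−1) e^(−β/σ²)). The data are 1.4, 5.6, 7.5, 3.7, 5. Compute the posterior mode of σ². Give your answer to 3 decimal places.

σ̂²_MAP = 2.671

Sum of squared deviations about the known mean: SS = (1.4−3)² + (5.6−3)² + (7.5−3)² + (3.7−3)² + (5−3)² = 34.06.
The Normal likelihood contributes (σ²)^(−n/2) exp(−SS/(2σ²)), so the posterior is Inverse-Gamma(α + n/2, β + SS/2) = Inverse-Gamma(6.5, 20.03).
The mode of Inverse-Gamma(a, b) is b/(a+1) = 20.03/7.5 ≈ 2.671.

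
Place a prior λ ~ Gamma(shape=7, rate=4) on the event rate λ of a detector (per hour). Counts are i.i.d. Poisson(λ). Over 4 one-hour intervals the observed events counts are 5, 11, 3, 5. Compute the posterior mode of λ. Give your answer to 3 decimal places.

λ̂_MAP = 3.750

Σxᵢ = 5+11+3+5 = 24, with n = 4.
Posterior ∝ λ^6e^(−4λ) · λ^24e^(−4λ) = λ^30e^(−8λ), i.e. Gamma(shape=31, rate=8).
The mode of a Gamma(a, b) with a ≥ 1 (shape–rate) is (a−1)/b = 30/8 ≈ 3.750.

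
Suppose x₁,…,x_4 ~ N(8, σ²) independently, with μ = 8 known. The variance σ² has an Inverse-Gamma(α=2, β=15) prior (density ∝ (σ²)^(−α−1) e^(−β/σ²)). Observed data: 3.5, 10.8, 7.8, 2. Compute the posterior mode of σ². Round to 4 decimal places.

Sum of squared deviations about the known mean: SS = (3.5−8)² + (10.8−8)² + (7.8−8)² + (2−8)² = 64.13.
The Normal likelihood contributes (σ²)^(−n/2) exp(−SS/(2σ²)), so the posterior is Inverse-Gamma(α + n/2, β + SS/2) = Inverse-Gamma(4, 47.065).
The mode of Inverse-Gamma(a, b) is b/(a+1) = 47.065/5 ≈ 9.4130.

σ̂²_MAP = 9.4130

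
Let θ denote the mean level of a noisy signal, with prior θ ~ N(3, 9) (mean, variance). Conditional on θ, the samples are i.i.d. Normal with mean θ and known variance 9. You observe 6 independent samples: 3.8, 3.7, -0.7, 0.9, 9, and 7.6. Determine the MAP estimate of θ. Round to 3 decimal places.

θ̂_MAP = 3.900

n = 6; x̄ = (3.8 + 3.7 + (-0.7) + 0.9 + 9 + 7.6)/6 = 24.3/6 = 4.05.
For a Normal prior and Normal likelihood with known variance, the posterior is Normal; its mode equals its mean, the precision-weighted average.
Prior precision 1/σ₀² = 1/9; data precision n/σ² = 6/9 = 2/3.
θ̂ = ((1/9)·3 + (2/3)·4.05) / (1/9 + 2/3) = (91/30)/(7/9) = 3.900.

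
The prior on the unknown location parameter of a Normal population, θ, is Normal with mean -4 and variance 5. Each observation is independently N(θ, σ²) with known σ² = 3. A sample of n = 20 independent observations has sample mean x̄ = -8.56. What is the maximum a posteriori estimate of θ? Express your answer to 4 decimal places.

θ̂_MAP = -8.4272

n = 20, x̄ = -8.56.
For a Normal prior and Normal likelihood with known variance, the posterior is Normal; its mode equals its mean, the precision-weighted average.
Prior precision 1/σ₀² = 1/5 = 0.2; data precision n/σ² = 20/3.
θ̂ = (0.2·(-4) + (20/3)·(-8.56)) / (0.2 + 20/3) = (-868/15)/(103/15) = -868/103 ≈ -8.4272.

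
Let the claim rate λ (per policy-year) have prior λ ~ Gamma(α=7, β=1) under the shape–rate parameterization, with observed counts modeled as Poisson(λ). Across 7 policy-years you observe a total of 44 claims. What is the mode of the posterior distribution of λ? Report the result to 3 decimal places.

λ̂_MAP = 6.250

Σxᵢ = 44, n = 7.
Posterior ∝ λ^6e^(−1λ) · λ^44e^(−7λ) = λ^50e^(−8λ), i.e. Gamma(shape=51, rate=8).
The mode of a Gamma(a, b) with a ≥ 1 (shape–rate) is (a−1)/b = 50/8 ≈ 6.250.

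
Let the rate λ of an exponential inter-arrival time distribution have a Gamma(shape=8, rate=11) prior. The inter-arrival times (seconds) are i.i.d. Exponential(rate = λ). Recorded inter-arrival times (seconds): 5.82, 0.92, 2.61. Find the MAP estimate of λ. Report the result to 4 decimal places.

The Exponential(rate=λ) likelihood is ∝ λ^n e^(−λΣtᵢ). Here n = 3 and Σtᵢ = 5.82 + 0.92 + 2.61 = 9.35.
Posterior ∝ λ^7e^(−11λ) · λ^3e^(−9.35λ) = λ^10e^(−20.35λ), i.e. Gamma(11, 20.35).
Mode = (a−1)/b = 10/20.35 ≈ 0.4914.

λ̂_MAP = 0.4914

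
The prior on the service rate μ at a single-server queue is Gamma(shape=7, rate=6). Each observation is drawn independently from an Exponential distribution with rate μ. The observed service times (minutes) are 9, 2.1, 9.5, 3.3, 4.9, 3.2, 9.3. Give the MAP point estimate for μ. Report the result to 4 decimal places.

μ̂_MAP = 0.2748

The Exponential(rate=μ) likelihood is ∝ μ^n e^(−μΣtᵢ). Here n = 7 and Σtᵢ = 9 + 2.1 + 9.5 + 3.3 + 4.9 + 3.2 + 9.3 = 41.3.
Posterior ∝ μ^6e^(−6μ) · μ^7e^(−41.3μ) = μ^13e^(−47.3μ), i.e. Gamma(14, 47.3).
Mode = (a−1)/b = 13/47.3 ≈ 0.2748.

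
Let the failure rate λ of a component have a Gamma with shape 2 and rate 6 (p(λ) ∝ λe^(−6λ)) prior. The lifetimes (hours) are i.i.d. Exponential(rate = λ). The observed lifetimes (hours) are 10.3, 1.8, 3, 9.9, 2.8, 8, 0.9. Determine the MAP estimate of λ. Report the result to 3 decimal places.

λ̂_MAP = 0.187

The Exponential(rate=λ) likelihood is ∝ λ^n e^(−λΣtᵢ). Here n = 7 and Σtᵢ = 10.3 + 1.8 + 3 + 9.9 + 2.8 + 8 + 0.9 = 36.7.
Posterior ∝ λe^(−6λ) · λ^7e^(−36.7λ) = λ^8e^(−42.7λ), i.e. Gamma(9, 42.7).
Mode = (a−1)/b = 8/42.7 ≈ 0.187.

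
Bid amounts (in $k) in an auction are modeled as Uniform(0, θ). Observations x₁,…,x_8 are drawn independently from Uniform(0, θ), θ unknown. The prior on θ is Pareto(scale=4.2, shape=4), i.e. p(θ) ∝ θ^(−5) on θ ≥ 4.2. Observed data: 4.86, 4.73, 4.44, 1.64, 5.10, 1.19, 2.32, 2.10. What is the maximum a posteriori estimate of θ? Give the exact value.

θ̂_MAP = 5.10

The Uniform(0, θ) likelihood is θ^(−n) for θ ≥ max(xᵢ), zero otherwise. Here max(xᵢ) = 5.10.
Posterior ∝ θ^(−5) · θ^(−8) = θ^(−13) on θ ≥ max(4.2, 5.10) = 5.10.
This density is strictly decreasing in θ, so the posterior mode lies at the lower boundary of the support.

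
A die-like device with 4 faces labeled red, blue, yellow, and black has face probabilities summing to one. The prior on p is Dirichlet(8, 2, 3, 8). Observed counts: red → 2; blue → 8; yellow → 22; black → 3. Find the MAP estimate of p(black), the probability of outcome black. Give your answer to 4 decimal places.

The posterior is Dirichlet(αᵢ + nᵢ) = Dirichlet(10, 10, 25, 11).
For a Dirichlet(a₁,…,a_K) with all aᵢ > 1, the mode has j-th component (aⱼ − 1)/(Σaᵢ − K).
Here Σaᵢ = 56 and K = 4, so p(black) = (11 − 1)/(56 − 4) = 10/52 ≈ 0.1923.

MAP estimate of p(black) = 0.1923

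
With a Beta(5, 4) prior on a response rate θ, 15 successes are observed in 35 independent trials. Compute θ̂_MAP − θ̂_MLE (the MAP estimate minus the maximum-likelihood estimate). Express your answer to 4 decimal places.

Posterior is Beta(20, 24); MAP = (20−1)/(44−2) = 19/42 ≈ 0.45238.
MLE ignores the prior: θ̂_MLE = k/n = 15/35 ≈ 0.42857.
Difference = 19/42 − 15/35 = 1/42 ≈ 0.0238.

MAP − MLE = 0.0238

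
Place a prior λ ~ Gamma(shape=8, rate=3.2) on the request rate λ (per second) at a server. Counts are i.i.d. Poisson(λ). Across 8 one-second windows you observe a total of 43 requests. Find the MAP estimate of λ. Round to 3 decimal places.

Σxᵢ = 43, n = 8.
Posterior ∝ λ^7e^(−3.2λ) · λ^43e^(−8λ) = λ^50e^(−11.2λ), i.e. Gamma(shape=51, rate=11.2).
The mode of a Gamma(a, b) with a ≥ 1 (shape–rate) is (a−1)/b = 50/11.2 ≈ 4.464.

λ̂_MAP = 4.464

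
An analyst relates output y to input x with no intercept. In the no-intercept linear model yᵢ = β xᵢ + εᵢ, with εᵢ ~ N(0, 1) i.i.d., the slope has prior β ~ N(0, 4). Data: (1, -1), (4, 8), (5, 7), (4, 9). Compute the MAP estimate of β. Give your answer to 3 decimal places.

β̂_MAP = 1.751

log p(β | y) = −Σ(yᵢ − βxᵢ)²/(2·1) − β²/(2·4) + const.
Setting the derivative to zero: Σxᵢ(yᵢ − βxᵢ)/1 − β/4 = 0, so β = Σxᵢyᵢ / (Σxᵢ² + σ²/τ²).
Σxᵢyᵢ = 1·(-1) + 4·8 + 5·7 + 4·9 = 102; Σxᵢ² = 58; σ²/τ² = 0.25.
β̂_MAP = 102 / (58 + 0.25) = 102/58.25 ≈ 1.751.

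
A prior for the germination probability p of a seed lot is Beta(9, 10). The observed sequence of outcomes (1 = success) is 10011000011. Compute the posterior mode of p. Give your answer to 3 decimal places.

p̂_MAP = 0.464

Prior: Beta(9, 10).
Data: 5 successes in 11 trials (from the sequence). The binomial likelihood contributes p^5(1−p)^6, so the posterior is Beta(9+5, 10+6) = Beta(14, 16).
For Beta(a, b) with a, b > 1 the mode is (a−1)/(a+b−2) = 13/28 ≈ 0.464.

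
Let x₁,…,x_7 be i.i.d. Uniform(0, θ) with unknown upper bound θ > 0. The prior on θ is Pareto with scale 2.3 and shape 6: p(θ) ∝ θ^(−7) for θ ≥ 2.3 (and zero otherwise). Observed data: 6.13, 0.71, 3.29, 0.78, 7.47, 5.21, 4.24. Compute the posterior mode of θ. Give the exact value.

θ̂_MAP = 7.47

The Uniform(0, θ) likelihood is θ^(−n) for θ ≥ max(xᵢ), zero otherwise. Here max(xᵢ) = 7.47.
Posterior ∝ θ^(−7) · θ^(−7) = θ^(−14) on θ ≥ max(2.3, 7.47) = 7.47.
This density is strictly decreasing in θ, so the posterior mode lies at the lower boundary of the support.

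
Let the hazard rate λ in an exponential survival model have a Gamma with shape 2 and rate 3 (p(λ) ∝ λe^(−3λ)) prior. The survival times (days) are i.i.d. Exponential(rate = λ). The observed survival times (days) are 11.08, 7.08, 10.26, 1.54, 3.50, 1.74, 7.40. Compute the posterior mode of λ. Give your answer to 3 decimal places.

The Exponential(rate=λ) likelihood is ∝ λ^n e^(−λΣtᵢ). Here n = 7 and Σtᵢ = 11.08 + 7.08 + 10.26 + 1.54 + 3.50 + 1.74 + 7.40 = 42.60.
Posterior ∝ λe^(−3λ) · λ^7e^(−42.60λ) = λ^8e^(−45.60λ), i.e. Gamma(9, 45.60).
Mode = (a−1)/b = 8/45.60 ≈ 0.175.

λ̂_MAP = 0.175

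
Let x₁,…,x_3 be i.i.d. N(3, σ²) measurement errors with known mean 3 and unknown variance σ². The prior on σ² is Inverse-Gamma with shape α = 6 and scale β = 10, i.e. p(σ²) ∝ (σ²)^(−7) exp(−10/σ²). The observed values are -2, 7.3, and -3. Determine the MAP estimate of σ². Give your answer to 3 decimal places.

σ̂²_MAP = 5.852

Sum of squared deviations about the known mean: SS = (-2−3)² + (7.3−3)² + (-3−3)² = 79.49.
The Normal likelihood contributes (σ²)^(−n/2) exp(−SS/(2σ²)), so the posterior is Inverse-Gamma(α + n/2, β + SS/2) = Inverse-Gamma(7.5, 49.745).
The mode of Inverse-Gamma(a, b) is b/(a+1) = 49.745/8.5 ≈ 5.852.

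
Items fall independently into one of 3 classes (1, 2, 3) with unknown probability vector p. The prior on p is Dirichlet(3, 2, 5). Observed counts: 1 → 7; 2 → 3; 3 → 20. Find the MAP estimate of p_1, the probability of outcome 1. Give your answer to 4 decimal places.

MAP estimate: 0.2432

The posterior is Dirichlet(αᵢ + nᵢ) = Dirichlet(10, 5, 25).
For a Dirichlet(a₁,…,a_K) with all aᵢ > 1, the mode has j-th component (aⱼ − 1)/(Σaᵢ − K).
Here Σaᵢ = 40 and K = 3, so p_1 = (10 − 1)/(40 − 3) = 9/37 ≈ 0.2432.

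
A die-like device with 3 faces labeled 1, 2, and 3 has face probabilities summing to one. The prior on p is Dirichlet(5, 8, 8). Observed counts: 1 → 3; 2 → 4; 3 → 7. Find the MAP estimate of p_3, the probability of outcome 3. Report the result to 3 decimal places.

The posterior is Dirichlet(αᵢ + nᵢ) = Dirichlet(8, 12, 15).
For a Dirichlet(a₁,…,a_K) with all aᵢ > 1, the mode has j-th component (aⱼ − 1)/(Σaᵢ − K).
Here Σaᵢ = 35 and K = 3, so p_3 = (15 − 1)/(35 − 3) = 14/32 ≈ 0.438.

MAP estimate: 0.438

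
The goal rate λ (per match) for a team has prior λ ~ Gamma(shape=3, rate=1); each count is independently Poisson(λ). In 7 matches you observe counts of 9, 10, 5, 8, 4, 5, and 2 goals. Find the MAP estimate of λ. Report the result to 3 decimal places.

Σxᵢ = 9+10+5+8+4+5+2 = 43, with n = 7.
Posterior ∝ λ^2e^(−1λ) · λ^43e^(−7λ) = λ^45e^(−8λ), i.e. Gamma(shape=46, rate=8).
The mode of a Gamma(a, b) with a ≥ 1 (shape–rate) is (a−1)/b = 45/8 ≈ 5.625.

λ̂_MAP = 5.625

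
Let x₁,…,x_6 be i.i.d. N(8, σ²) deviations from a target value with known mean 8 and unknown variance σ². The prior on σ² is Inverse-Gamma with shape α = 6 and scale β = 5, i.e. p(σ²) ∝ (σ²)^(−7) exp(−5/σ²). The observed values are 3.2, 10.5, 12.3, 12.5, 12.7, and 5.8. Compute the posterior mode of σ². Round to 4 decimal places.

σ̂²_MAP = 5.2480

Sum of squared deviations about the known mean: SS = (3.2−8)² + (10.5−8)² + (12.3−8)² + (12.5−8)² + (12.7−8)² + (5.8−8)² = 94.96.
The Normal likelihood contributes (σ²)^(−n/2) exp(−SS/(2σ²)), so the posterior is Inverse-Gamma(α + n/2, β + SS/2) = Inverse-Gamma(9, 52.48).
The mode of Inverse-Gamma(a, b) is b/(a+1) = 52.48/10 ≈ 5.2480.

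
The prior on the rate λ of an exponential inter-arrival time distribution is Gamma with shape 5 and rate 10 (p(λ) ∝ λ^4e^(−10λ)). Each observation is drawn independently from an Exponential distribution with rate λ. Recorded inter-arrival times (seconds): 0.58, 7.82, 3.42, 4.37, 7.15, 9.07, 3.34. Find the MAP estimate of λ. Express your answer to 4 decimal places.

λ̂_MAP = 0.2404

The Exponential(rate=λ) likelihood is ∝ λ^n e^(−λΣtᵢ). Here n = 7 and Σtᵢ = 0.58 + 7.82 + 3.42 + 4.37 + 7.15 + 9.07 + 3.34 = 35.75.
Posterior ∝ λ^4e^(−10λ) · λ^7e^(−35.75λ) = λ^11e^(−45.75λ), i.e. Gamma(12, 45.75).
Mode = (a−1)/b = 11/45.75 ≈ 0.2404.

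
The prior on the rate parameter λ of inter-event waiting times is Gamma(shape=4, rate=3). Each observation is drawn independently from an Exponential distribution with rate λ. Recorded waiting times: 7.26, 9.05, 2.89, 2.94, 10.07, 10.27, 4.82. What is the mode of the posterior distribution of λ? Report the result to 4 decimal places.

λ̂_MAP = 0.1988

The Exponential(rate=λ) likelihood is ∝ λ^n e^(−λΣtᵢ). Here n = 7 and Σtᵢ = 7.26 + 9.05 + 2.89 + 2.94 + 10.07 + 10.27 + 4.82 = 47.30.
Posterior ∝ λ^3e^(−3λ) · λ^7e^(−47.30λ) = λ^10e^(−50.30λ), i.e. Gamma(11, 50.30).
Mode = (a−1)/b = 10/50.30 ≈ 0.1988.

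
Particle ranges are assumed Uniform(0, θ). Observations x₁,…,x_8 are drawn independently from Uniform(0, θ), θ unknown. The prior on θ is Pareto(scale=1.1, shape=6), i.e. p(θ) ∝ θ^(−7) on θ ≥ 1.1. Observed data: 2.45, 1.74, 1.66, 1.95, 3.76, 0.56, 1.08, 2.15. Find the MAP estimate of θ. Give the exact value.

θ̂_MAP = 3.76

The Uniform(0, θ) likelihood is θ^(−n) for θ ≥ max(xᵢ), zero otherwise. Here max(xᵢ) = 3.76.
Posterior ∝ θ^(−7) · θ^(−8) = θ^(−15) on θ ≥ max(1.1, 3.76) = 3.76.
This density is strictly decreasing in θ, so the posterior mode lies at the lower boundary of the support.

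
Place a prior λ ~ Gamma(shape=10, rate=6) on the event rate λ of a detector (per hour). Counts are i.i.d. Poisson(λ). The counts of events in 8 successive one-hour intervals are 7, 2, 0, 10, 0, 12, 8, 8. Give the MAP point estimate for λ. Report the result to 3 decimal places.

λ̂_MAP = 4.000

Σxᵢ = 7+2+0+10+0+12+8+8 = 47, with n = 8.
Posterior ∝ λ^9e^(−6λ) · λ^47e^(−8λ) = λ^56e^(−14λ), i.e. Gamma(shape=57, rate=14).
The mode of a Gamma(a, b) with a ≥ 1 (shape–rate) is (a−1)/b = 56/14 ≈ 4.000.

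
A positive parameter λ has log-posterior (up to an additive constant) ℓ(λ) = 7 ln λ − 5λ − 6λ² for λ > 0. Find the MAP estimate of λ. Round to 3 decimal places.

ℓ'(λ) = 7/λ − 5 − 12λ. Setting this to zero and multiplying by λ: 12λ² + 5λ − 7 = 0.
λ = (−5 + √(5² + 4·12·7)) / (2·12) = (−5 + √361) / 24 = (−5 + 19)/24 = 7/12.
ℓ''(λ) = −7/λ² − 12 < 0, confirming a maximum.

λ̂_MAP = 0.583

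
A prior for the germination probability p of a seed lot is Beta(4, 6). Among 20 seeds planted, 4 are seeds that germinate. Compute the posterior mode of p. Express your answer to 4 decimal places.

p̂_MAP = 0.2500

Prior: Beta(4, 6).
Data: 4 successes in 20 trials. The binomial likelihood contributes p^4(1−p)^16, so the posterior is Beta(4+4, 6+16) = Beta(8, 22).
For Beta(a, b) with a, b > 1 the mode is (a−1)/(a+b−2) = 7/28 ≈ 0.2500.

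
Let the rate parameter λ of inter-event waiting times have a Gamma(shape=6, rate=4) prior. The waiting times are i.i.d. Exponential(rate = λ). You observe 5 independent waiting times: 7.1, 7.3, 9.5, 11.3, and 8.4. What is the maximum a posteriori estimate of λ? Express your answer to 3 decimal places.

λ̂_MAP = 0.210

The Exponential(rate=λ) likelihood is ∝ λ^n e^(−λΣtᵢ). Here n = 5 and Σtᵢ = 7.1 + 7.3 + 9.5 + 11.3 + 8.4 = 43.6.
Posterior ∝ λ^5e^(−4λ) · λ^5e^(−43.6λ) = λ^10e^(−47.6λ), i.e. Gamma(11, 47.6).
Mode = (a−1)/b = 10/47.6 ≈ 0.210.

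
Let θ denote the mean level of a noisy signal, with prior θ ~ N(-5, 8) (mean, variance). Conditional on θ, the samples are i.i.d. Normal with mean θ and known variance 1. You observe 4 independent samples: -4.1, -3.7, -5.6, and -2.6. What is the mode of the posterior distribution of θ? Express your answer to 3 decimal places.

θ̂_MAP = -4.030

n = 4; x̄ = ((-4.1) + (-3.7) + (-5.6) + (-2.6))/4 = -16/4 = -4.
For a Normal prior and Normal likelihood with known variance, the posterior is Normal; its mode equals its mean, the precision-weighted average.
Prior precision 1/σ₀² = 1/8 = 0.125; data precision n/σ² = 4/1 = 4.
θ̂ = (0.125·(-5) + 4·(-4)) / (0.125 + 4) = (-16.625)/4.125 = -133/33 ≈ -4.030.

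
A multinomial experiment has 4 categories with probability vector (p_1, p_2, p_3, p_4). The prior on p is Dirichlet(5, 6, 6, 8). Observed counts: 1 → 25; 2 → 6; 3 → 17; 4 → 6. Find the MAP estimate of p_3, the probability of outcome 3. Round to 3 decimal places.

MAP estimate: 0.293

The posterior is Dirichlet(αᵢ + nᵢ) = Dirichlet(30, 12, 23, 14).
For a Dirichlet(a₁,…,a_K) with all aᵢ > 1, the mode has j-th component (aⱼ − 1)/(Σaᵢ − K).
Here Σaᵢ = 79 and K = 4, so p_3 = (23 − 1)/(79 − 4) = 22/75 ≈ 0.293.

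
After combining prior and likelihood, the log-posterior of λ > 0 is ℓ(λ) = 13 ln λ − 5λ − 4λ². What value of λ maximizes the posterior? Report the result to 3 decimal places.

λ̂_MAP = 1.000

ℓ'(λ) = 13/λ − 5 − 8λ. Setting this to zero and multiplying by λ: 8λ² + 5λ − 13 = 0.
λ = (−5 + √(5² + 4·8·13)) / (2·8) = (−5 + √441) / 16 = (−5 + 21)/16 = 1.
ℓ''(λ) = −13/λ² − 8 < 0, confirming a maximum.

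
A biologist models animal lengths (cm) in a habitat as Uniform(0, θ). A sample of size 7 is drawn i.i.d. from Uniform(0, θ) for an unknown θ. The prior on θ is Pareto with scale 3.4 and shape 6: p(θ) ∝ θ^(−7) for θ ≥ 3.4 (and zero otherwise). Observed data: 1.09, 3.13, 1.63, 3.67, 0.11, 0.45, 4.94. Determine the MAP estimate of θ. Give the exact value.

θ̂_MAP = 4.94

The Uniform(0, θ) likelihood is θ^(−n) for θ ≥ max(xᵢ), zero otherwise. Here max(xᵢ) = 4.94.
Posterior ∝ θ^(−7) · θ^(−7) = θ^(−14) on θ ≥ max(3.4, 4.94) = 4.94.
This density is strictly decreasing in θ, so the posterior mode lies at the lower boundary of the support.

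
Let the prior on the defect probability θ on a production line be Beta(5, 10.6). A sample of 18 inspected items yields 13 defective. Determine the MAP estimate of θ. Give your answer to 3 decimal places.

Prior: Beta(5, 10.6).
Data: 13 successes in 18 trials. The binomial likelihood contributes θ^13(1−θ)^5, so the posterior is Beta(5+13, 10.6+5) = Beta(18, 15.6).
For Beta(a, b) with a, b > 1 the mode is (a−1)/(a+b−2) = 17/31.6 ≈ 0.538.

θ̂_MAP = 0.538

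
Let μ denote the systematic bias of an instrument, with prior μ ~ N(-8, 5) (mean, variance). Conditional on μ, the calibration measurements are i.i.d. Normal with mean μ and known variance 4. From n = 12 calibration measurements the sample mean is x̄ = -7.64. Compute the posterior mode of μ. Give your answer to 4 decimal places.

n = 12, x̄ = -7.64.
For a Normal prior and Normal likelihood with known variance, the posterior is Normal; its mode equals its mean, the precision-weighted average.
Prior precision 1/σ₀² = 1/5 = 0.2; data precision n/σ² = 12/4 = 3.
μ̂ = (0.2·(-8) + 3·(-7.64)) / (0.2 + 3) = (-24.52)/3.2 = -7.6625.

μ̂_MAP = -7.6625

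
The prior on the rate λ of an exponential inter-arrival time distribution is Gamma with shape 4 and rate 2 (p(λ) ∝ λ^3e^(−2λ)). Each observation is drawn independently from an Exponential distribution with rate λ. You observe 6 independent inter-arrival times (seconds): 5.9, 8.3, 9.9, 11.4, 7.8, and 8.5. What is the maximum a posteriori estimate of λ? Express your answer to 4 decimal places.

λ̂_MAP = 0.1673

The Exponential(rate=λ) likelihood is ∝ λ^n e^(−λΣtᵢ). Here n = 6 and Σtᵢ = 5.9 + 8.3 + 9.9 + 11.4 + 7.8 + 8.5 = 51.8.
Posterior ∝ λ^3e^(−2λ) · λ^6e^(−51.8λ) = λ^9e^(−53.8λ), i.e. Gamma(10, 53.8).
Mode = (a−1)/b = 9/53.8 ≈ 0.1673.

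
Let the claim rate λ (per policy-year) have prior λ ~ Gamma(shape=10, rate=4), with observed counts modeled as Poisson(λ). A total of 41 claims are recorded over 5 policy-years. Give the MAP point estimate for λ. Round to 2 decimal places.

Σxᵢ = 41, n = 5.
Posterior ∝ λ^9e^(−4λ) · λ^41e^(−5λ) = λ^50e^(−9λ), i.e. Gamma(shape=51, rate=9).
The mode of a Gamma(a, b) with a ≥ 1 (shape–rate) is (a−1)/b = 50/9 ≈ 5.56.

λ̂_MAP = 5.56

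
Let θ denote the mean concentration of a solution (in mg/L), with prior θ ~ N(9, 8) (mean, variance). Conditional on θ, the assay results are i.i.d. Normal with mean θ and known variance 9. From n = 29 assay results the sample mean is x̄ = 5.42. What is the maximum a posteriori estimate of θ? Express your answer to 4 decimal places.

θ̂_MAP = 5.5537

n = 29, x̄ = 5.42.
For a Normal prior and Normal likelihood with known variance, the posterior is Normal; its mode equals its mean, the precision-weighted average.
Prior precision 1/σ₀² = 1/8 = 0.125; data precision n/σ² = 29/9.
θ̂ = (0.125·9 + (29/9)·5.42) / (0.125 + 29/9) = (33461/1800)/(241/72) = 33461/6025 ≈ 5.5537.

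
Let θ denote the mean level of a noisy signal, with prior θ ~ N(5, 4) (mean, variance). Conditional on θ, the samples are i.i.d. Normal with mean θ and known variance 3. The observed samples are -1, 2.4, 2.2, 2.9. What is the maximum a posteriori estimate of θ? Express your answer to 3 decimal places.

n = 4; x̄ = ((-1) + 2.4 + 2.2 + 2.9)/4 = 6.5/4 = 1.625.
For a Normal prior and Normal likelihood with known variance, the posterior is Normal; its mode equals its mean, the precision-weighted average.
Prior precision 1/σ₀² = 1/4 = 0.25; data precision n/σ² = 4/3.
θ̂ = (0.25·5 + (4/3)·1.625) / (0.25 + 4/3) = (41/12)/(19/12) = 41/19 ≈ 2.158.

θ̂_MAP = 2.158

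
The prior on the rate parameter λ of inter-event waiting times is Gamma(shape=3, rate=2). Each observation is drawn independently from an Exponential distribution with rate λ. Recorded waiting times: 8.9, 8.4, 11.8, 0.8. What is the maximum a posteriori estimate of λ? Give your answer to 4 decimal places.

λ̂_MAP = 0.1881

The Exponential(rate=λ) likelihood is ∝ λ^n e^(−λΣtᵢ). Here n = 4 and Σtᵢ = 8.9 + 8.4 + 11.8 + 0.8 = 29.9.
Posterior ∝ λ^2e^(−2λ) · λ^4e^(−29.9λ) = λ^6e^(−31.9λ), i.e. Gamma(7, 31.9).
Mode = (a−1)/b = 6/31.9 ≈ 0.1881.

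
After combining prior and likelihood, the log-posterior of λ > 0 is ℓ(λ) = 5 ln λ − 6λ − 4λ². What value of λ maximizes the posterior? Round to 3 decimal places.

λ̂_MAP = 0.500

ℓ'(λ) = 5/λ − 6 − 8λ. Setting this to zero and multiplying by λ: 8λ² + 6λ − 5 = 0.
λ = (−6 + √(6² + 4·8·5)) / (2·8) = (−6 + √196) / 16 = (−6 + 14)/16 = 1/2.
ℓ''(λ) = −5/λ² − 8 < 0, confirming a maximum.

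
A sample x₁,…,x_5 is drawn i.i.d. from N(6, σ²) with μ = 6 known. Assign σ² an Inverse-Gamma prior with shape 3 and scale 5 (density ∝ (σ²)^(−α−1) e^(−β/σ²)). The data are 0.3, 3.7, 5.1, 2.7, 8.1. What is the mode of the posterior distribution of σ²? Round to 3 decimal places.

σ̂²_MAP = 4.915

Sum of squared deviations about the known mean: SS = (0.3−6)² + (3.7−6)² + (5.1−6)² + (2.7−6)² + (8.1−6)² = 53.89.
The Normal likelihood contributes (σ²)^(−n/2) exp(−SS/(2σ²)), so the posterior is Inverse-Gamma(α + n/2, β + SS/2) = Inverse-Gamma(5.5, 31.945).
The mode of Inverse-Gamma(a, b) is b/(a+1) = 31.945/6.5 ≈ 4.915.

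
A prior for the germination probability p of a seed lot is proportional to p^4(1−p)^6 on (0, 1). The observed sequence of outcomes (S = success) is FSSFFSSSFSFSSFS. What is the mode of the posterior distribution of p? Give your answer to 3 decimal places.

p̂_MAP = 0.520

The prior density ∝ p^4(1−p)^6 is the kernel of Beta(5, 7).
Data: 9 successes in 15 trials (from the sequence). The binomial likelihood contributes p^9(1−p)^6, so the posterior is Beta(5+9, 7+6) = Beta(14, 13).
For Beta(a, b) with a, b > 1 the mode is (a−1)/(a+b−2) = 13/25 ≈ 0.520.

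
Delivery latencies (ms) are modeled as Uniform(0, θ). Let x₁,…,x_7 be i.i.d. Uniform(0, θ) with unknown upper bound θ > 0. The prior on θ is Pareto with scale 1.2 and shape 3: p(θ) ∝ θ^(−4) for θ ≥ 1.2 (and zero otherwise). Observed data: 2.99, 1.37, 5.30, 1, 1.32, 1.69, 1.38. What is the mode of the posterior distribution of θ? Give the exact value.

The Uniform(0, θ) likelihood is θ^(−n) for θ ≥ max(xᵢ), zero otherwise. Here max(xᵢ) = 5.30.
Posterior ∝ θ^(−4) · θ^(−7) = θ^(−11) on θ ≥ max(1.2, 5.30) = 5.30.
This density is strictly decreasing in θ, so the posterior mode lies at the lower boundary of the support.

θ̂_MAP = 5.30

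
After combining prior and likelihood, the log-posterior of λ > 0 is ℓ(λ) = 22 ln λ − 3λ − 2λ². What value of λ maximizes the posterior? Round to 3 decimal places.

ℓ'(λ) = 22/λ − 3 − 4λ. Setting this to zero and multiplying by λ: 4λ² + 3λ − 22 = 0.
λ = (−3 + √(3² + 4·4·22)) / (2·4) = (−3 + √361) / 8 = (−3 + 19)/8 = 2.
ℓ''(λ) = −22/λ² − 4 < 0, confirming a maximum.

λ̂_MAP = 2.000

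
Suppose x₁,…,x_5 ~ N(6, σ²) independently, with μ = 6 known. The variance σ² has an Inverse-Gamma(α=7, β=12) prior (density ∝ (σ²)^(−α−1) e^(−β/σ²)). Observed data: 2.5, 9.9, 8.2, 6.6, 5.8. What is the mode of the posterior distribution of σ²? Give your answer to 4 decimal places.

Sum of squared deviations about the known mean: SS = (2.5−6)² + (9.9−6)² + (8.2−6)² + (6.6−6)² + (5.8−6)² = 32.7.
The Normal likelihood contributes (σ²)^(−n/2) exp(−SS/(2σ²)), so the posterior is Inverse-Gamma(α + n/2, β + SS/2) = Inverse-Gamma(9.5, 28.35).
The mode of Inverse-Gamma(a, b) is b/(a+1) = 28.35/10.5 ≈ 2.7000.

σ̂²_MAP = 2.7000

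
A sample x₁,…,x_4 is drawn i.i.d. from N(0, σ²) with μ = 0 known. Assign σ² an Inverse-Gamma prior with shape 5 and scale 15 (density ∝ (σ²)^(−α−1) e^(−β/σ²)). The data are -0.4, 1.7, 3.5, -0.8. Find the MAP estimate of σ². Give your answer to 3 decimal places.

Sum of squared deviations about the known mean: SS = (-0.4−0)² + (1.7−0)² + (3.5−0)² + (-0.8−0)² = 15.94.
The Normal likelihood contributes (σ²)^(−n/2) exp(−SS/(2σ²)), so the posterior is Inverse-Gamma(α + n/2, β + SS/2) = Inverse-Gamma(7, 22.97).
The mode of Inverse-Gamma(a, b) is b/(a+1) = 22.97/8 ≈ 2.871.

σ̂²_MAP = 2.871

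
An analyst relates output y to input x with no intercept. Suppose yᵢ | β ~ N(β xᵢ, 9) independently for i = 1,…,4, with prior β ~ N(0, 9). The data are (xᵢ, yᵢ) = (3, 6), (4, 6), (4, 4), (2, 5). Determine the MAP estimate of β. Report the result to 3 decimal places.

log p(β | y) = −Σ(yᵢ − βxᵢ)²/(2·9) − β²/(2·9) + const.
Setting the derivative to zero: Σxᵢ(yᵢ − βxᵢ)/9 − β/9 = 0, so β = Σxᵢyᵢ / (Σxᵢ² + σ²/τ²).
Σxᵢyᵢ = 3·6 + 4·6 + 4·4 + 2·5 = 68; Σxᵢ² = 45; σ²/τ² = 1.
β̂_MAP = 68 / (45 + 1) = 68/46 ≈ 1.478.

β̂_MAP = 1.478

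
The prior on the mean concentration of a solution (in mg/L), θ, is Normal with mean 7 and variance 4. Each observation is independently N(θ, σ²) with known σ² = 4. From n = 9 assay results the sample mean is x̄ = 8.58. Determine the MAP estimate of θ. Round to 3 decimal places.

θ̂_MAP = 8.422

n = 9, x̄ = 8.58.
For a Normal prior and Normal likelihood with known variance, the posterior is Normal; its mode equals its mean, the precision-weighted average.
Prior precision 1/σ₀² = 1/4 = 0.25; data precision n/σ² = 9/4 = 2.25.
θ̂ = (0.25·7 + 2.25·8.58) / (0.25 + 2.25) = 21.055/2.5 = 8.422.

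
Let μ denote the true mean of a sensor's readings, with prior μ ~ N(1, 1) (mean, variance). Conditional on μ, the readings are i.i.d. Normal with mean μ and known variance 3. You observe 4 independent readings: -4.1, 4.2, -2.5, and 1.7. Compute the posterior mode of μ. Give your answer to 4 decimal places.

μ̂_MAP = 0.3286

n = 4; x̄ = ((-4.1) + 4.2 + (-2.5) + 1.7)/4 = -0.7/4 = -0.175.
For a Normal prior and Normal likelihood with known variance, the posterior is Normal; its mode equals its mean, the precision-weighted average.
Prior precision 1/σ₀² = 1/1 = 1; data precision n/σ² = 4/3.
μ̂ = (1·1 + (4/3)·(-0.175)) / (1 + 4/3) = (23/30)/(7/3) = 23/70 ≈ 0.3286.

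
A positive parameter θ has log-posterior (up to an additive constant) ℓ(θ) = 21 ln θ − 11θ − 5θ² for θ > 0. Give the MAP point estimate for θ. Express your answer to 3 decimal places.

ℓ'(θ) = 21/θ − 11 − 10θ. Setting this to zero and multiplying by θ: 10θ² + 11θ − 21 = 0.
θ = (−11 + √(11² + 4·10·21)) / (2·10) = (−11 + √961) / 20 = (−11 + 31)/20 = 1.
ℓ''(θ) = −21/θ² − 10 < 0, confirming a maximum.

θ̂_MAP = 1.000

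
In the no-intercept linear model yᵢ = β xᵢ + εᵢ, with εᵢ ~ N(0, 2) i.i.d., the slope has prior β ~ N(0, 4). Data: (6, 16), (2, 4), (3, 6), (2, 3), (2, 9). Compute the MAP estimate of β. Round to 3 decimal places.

β̂_MAP = 2.539

log p(β | y) = −Σ(yᵢ − βxᵢ)²/(2·2) − β²/(2·4) + const.
Setting the derivative to zero: Σxᵢ(yᵢ − βxᵢ)/2 − β/4 = 0, so β = Σxᵢyᵢ / (Σxᵢ² + σ²/τ²).
Σxᵢyᵢ = 6·16 + 2·4 + 3·6 + 2·3 + 2·9 = 146; Σxᵢ² = 57; σ²/τ² = 0.5.
β̂_MAP = 146 / (57 + 0.5) = 146/57.5 ≈ 2.539.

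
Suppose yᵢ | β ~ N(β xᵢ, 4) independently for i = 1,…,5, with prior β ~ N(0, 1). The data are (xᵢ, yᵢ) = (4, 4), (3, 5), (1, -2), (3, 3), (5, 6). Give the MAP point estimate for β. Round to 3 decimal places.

β̂_MAP = 1.063

log p(β | y) = −Σ(yᵢ − βxᵢ)²/(2·4) − β²/(2·1) + const.
Setting the derivative to zero: Σxᵢ(yᵢ − βxᵢ)/4 − β/1 = 0, so β = Σxᵢyᵢ / (Σxᵢ² + σ²/τ²).
Σxᵢyᵢ = 4·4 + 3·5 + 1·(-2) + 3·3 + 5·6 = 68; Σxᵢ² = 60; σ²/τ² = 4.
β̂_MAP = 68 / (60 + 4) = 68/64 ≈ 1.063.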